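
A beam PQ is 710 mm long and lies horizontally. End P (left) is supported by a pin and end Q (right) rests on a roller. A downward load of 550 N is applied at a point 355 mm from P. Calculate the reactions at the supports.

ΣM about P: Q_y·710 − 550·355 = 0 → Q_y = 195250/710 = 275.0 N.
ΣF_y = 0: P_y + 275 − 550 = 0 → P_y = 275.0 N.
ΣF_x = 0: no horizontal applied forces, so P_x = 0.

P_x = 0, P_y = 275.0 N, Q_y = 275.0 N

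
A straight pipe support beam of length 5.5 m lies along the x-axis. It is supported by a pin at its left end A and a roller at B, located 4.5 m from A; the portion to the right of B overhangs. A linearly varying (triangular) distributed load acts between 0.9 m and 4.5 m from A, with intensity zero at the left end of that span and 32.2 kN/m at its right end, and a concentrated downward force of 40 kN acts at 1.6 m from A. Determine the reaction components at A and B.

Resultant of the triangular load: ½ × 32.2 × 3.6 = 57.96 kN, acting at 3.3 m from A (one-third of the span from the peak).
Taking moments about A: B_y·4.5 − (½·32.2·3.6)·3.3 − 40·1.6 = 0 → B_y = 255.268/4.5 = 56.7262 ≈ 56.73 kN.
ΣF_y = 0: A_y + 56.7262 − ½·32.2·3.6 − 40 = 0 → A_y = 41.23 kN.
ΣF_x = 0: no horizontal applied forces, so A_x = 0.

A_x = 0, A_y = 41.23 kN, B_y = 56.73 kN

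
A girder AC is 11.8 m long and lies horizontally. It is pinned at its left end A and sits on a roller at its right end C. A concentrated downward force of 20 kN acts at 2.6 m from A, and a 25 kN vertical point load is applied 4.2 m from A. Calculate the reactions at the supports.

Moments about A: C_y·11.8 − 20·2.6 − 25·4.2 = 0 → C_y = 157/11.8 = 13.3051 ≈ 13.31 kN.
ΣF_y = 0: A_y + 13.3051 − 20 − 25 = 0 → A_y = 31.69 kN.
ΣF_x = 0: no horizontal applied forces, so A_x = 0.

A_x = 0, A_y = 31.69 kN, C_y = 13.31 kN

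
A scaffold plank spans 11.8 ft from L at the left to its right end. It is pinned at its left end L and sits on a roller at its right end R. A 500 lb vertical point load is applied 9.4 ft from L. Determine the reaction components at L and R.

L_x = 0, L_y = 101.7 lb, R_y = 398.3 lb

Taking moments about L: R_y·11.8 − 500·9.4 = 0 → R_y = 4700/11.8 = 398.305 ≈ 398.3 lb.
ΣF_y = 0: L_y + 398.305 − 500 = 0 → L_y = 101.7 lb.
ΣF_x = 0: no horizontal applied forces, so L_x = 0.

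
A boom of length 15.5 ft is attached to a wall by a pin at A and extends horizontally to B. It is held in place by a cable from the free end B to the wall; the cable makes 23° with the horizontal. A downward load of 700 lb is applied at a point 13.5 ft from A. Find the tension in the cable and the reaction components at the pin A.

T = 1560 lb, A_x = 1436 lb, A_y = 90.32 lb

ΣM about A: T·sin23°·15.5 − 700·13.5 = 0 → T = 9450/(15.5·0.390731) = 1560.35 ≈ 1560 lb.
ΣF_x = 0: A_x − T·cos23° = 0 → A_x = 1560.35 × 0.920505 = 1436 lb.
ΣF_y = 0: A_y + T·sin23° − 700 = 0 → A_y = 700 − 1560.35 × 0.390731 = 90.32 lb.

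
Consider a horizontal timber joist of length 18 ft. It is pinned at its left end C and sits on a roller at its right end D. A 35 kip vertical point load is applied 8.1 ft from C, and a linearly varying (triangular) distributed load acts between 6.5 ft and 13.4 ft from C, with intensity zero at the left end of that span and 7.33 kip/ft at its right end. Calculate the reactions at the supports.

Resultant of the triangular load: ½ × 7.33 × 6.9 = 25.2885 kip, acting at 11.1 ft from C (one-third of the span from the peak).
Taking moments about C: D_y·18 − 35·8.1 − (½·7.33·6.9)·11.1 = 0 → D_y = 564.20235/18 = 31.3446 ≈ 31.34 kip.
ΣF_y = 0: C_y + 31.3446 − 35 − ½·7.33·6.9 = 0 → C_y = 28.94 kip.
ΣF_x = 0: no horizontal applied forces, so C_x = 0.

C_x = 0, C_y = 28.94 kip, D_y = 31.34 kip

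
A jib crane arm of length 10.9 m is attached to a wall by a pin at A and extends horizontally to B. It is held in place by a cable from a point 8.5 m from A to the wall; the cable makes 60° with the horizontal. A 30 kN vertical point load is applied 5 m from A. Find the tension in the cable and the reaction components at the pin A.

ΣM about A: T·sin60°·8.5 − 30·5 = 0 → T = 150/(8.5·0.866025) = 20.3771 ≈ 20.38 kN.
ΣF_x = 0: A_x − T·cos60° = 0 → A_x = 20.3771 × 0.5 = 10.19 kN.
ΣF_y = 0: A_y + T·sin60° − 30 = 0 → A_y = 30 − 20.3771 × 0.866025 = 12.35 kN.

T = 20.38 kN, A_x = 10.19 kN, A_y = 12.35 kN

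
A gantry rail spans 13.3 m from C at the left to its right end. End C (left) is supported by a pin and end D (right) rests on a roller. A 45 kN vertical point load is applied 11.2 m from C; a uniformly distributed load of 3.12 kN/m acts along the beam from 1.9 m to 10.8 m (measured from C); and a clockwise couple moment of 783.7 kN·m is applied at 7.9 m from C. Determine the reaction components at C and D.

C_x = 0, C_y = -37.31 kN, D_y = 110.1 kN

Resultant of the distributed load: 3.12 × 8.9 = 27.768 kN at 6.35 m from C.
ΣM about C: D_y·13.3 − 45·11.2 − (3.12·8.9)·6.35 − 783.7 = 0 → D_y = 1464.0268/13.3 = 110.077 ≈ 110.1 kN.
ΣF_y = 0: C_y + 110.077 − 45 − 3.12·8.9 = 0 → C_y = -37.31 kN.
ΣF_x = 0: no horizontal applied forces, so C_x = 0.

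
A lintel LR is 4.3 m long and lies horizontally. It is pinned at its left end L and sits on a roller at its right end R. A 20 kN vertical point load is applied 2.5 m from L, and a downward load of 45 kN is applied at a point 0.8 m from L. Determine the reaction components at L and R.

Taking moments about L: R_y·4.3 − 20·2.5 − 45·0.8 = 0 → R_y = 86/4.3 = 20.00 kN.
ΣF_y = 0: L_y + 20 − 20 − 45 = 0 → L_y = 45.00 kN.
ΣF_x = 0: no horizontal applied forces, so L_x = 0.

L_x = 0, L_y = 45.00 kN, R_y = 20.00 kN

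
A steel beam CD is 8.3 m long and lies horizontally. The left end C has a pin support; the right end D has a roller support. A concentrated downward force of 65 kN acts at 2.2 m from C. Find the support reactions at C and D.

Taking moments about C: D_y·8.3 − 65·2.2 = 0 → D_y = 143/8.3 = 17.2289 ≈ 17.23 kN.
ΣF_y = 0: C_y + 17.2289 − 65 = 0 → C_y = 47.77 kN.
ΣF_x = 0: no horizontal applied forces, so C_x = 0.

C_x = 0, C_y = 47.77 kN, D_y = 17.23 kN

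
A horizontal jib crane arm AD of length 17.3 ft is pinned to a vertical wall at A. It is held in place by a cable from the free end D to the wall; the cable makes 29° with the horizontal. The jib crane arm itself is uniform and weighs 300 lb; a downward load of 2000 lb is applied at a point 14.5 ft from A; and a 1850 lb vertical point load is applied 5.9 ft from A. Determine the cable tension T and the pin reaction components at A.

ΣM about A: T·sin29°·17.3 − 300·8.65 − 2000·14.5 − 1850·5.9 = 0 → T = 42510/(17.3·0.48481) = 5068.43 ≈ 5068 lb.
ΣF_x = 0: A_x − T·cos29° = 0 → A_x = 5068.43 × 0.87462 = 4433 lb.
ΣF_y = 0: A_y + T·sin29° − 300 − 2000 − 1850 = 0 → A_y = 4150 − 5068.43 × 0.48481 = 1693 lb.

T = 5068 lb, A_x = 4433 lb, A_y = 1693 lb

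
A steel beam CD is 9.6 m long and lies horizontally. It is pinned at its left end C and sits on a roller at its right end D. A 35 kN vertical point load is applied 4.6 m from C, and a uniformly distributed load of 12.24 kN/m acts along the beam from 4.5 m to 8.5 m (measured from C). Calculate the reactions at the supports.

C_x = 0, C_y = 34.04 kN, D_y = 49.92 kN

Resultant of the distributed load: 12.24 × 4 = 48.96 kN at 6.5 m from C.
ΣM about C: D_y·9.6 − 35·4.6 − (12.24·4)·6.5 = 0 → D_y = 479.24/9.6 = 49.9208 ≈ 49.92 kN.
ΣF_y = 0: C_y + 49.9208 − 35 − 12.24·4 = 0 → C_y = 34.04 kN.
ΣF_x = 0: no horizontal applied forces, so C_x = 0.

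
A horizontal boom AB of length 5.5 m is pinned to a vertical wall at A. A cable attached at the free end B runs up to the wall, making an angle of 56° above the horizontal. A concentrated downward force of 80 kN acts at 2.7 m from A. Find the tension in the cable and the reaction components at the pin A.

T = 47.37 kN, A_x = 26.49 kN, A_y = 40.73 kN

ΣM about A: T·sin56°·5.5 − 80·2.7 = 0 → T = 216/(5.5·0.829038) = 47.3714 ≈ 47.37 kN.
ΣF_x = 0: A_x − T·cos56° = 0 → A_x = 47.3714 × 0.559193 = 26.49 kN.
ΣF_y = 0: A_y + T·sin56° − 80 = 0 → A_y = 80 − 47.3714 × 0.829038 = 40.73 kN.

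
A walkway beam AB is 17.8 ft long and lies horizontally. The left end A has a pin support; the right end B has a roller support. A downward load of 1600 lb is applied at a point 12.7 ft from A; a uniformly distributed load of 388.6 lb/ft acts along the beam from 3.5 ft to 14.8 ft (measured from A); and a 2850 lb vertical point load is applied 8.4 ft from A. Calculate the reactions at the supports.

A_x = 0, A_y = 4097 lb, B_y = 4744 lb

Resultant of the distributed load: 388.6 × 11.3 = 4391.18 lb at 9.15 ft from A.
Moments about A: B_y·17.8 − 1600·12.7 − (388.6·11.3)·9.15 − 2850·8.4 = 0 → B_y = 84439.297/17.8 = 4743.78 ≈ 4744 lb.
ΣF_y = 0: A_y + 4743.78 − 1600 − 388.6·11.3 − 2850 = 0 → A_y = 4097 lb.
ΣF_x = 0: no horizontal applied forces, so A_x = 0.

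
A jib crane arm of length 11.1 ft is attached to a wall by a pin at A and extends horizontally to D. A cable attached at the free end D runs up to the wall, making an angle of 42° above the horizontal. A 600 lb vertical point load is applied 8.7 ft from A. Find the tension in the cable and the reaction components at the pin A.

ΣM about A: T·sin42°·11.1 − 600·8.7 = 0 → T = 5220/(11.1·0.669131) = 702.807 ≈ 702.8 lb.
ΣF_x = 0: A_x − T·cos42° = 0 → A_x = 702.807 × 0.743145 = 522.3 lb.
ΣF_y = 0: A_y + T·sin42° − 600 = 0 → A_y = 600 − 702.807 × 0.669131 = 129.7 lb.

T = 702.8 lb, A_x = 522.3 lb, A_y = 129.7 lb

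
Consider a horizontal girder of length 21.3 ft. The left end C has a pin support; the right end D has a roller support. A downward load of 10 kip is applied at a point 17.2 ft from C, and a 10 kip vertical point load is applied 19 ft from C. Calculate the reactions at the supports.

C_x = 0, C_y = 3.005 kip, D_y = 17.00 kip

ΣM about C: D_y·21.3 − 10·17.2 − 10·19 = 0 → D_y = 362/21.3 = 16.9953 ≈ 17.00 kip.
ΣF_y = 0: C_y + 16.9953 − 10 − 10 = 0 → C_y = 3.005 kip.
ΣF_x = 0: no horizontal applied forces, so C_x = 0.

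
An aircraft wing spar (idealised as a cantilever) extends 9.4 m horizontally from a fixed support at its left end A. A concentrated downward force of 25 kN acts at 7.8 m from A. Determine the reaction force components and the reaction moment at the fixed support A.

A_x = 0, A_y = 25.00 kN, M_A = 195.0 kN·m

ΣF_x = 0: A_x = 0.
ΣF_y = 0: A_y − 25 = 0 → A_y = 25.00 kN.
ΣM about A: M_A − 25·7.8 = 0 → M_A = 195.0 kN·m.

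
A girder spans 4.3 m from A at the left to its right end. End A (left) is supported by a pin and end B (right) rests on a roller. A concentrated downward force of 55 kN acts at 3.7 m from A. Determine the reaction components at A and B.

ΣM about A: B_y·4.3 − 55·3.7 = 0 → B_y = 203.5/4.3 = 47.3256 ≈ 47.33 kN.
ΣF_y = 0: A_y + 47.3256 − 55 = 0 → A_y = 7.674 kN.
ΣF_x = 0: no horizontal applied forces, so A_x = 0.

A_x = 0, A_y = 7.674 kN, B_y = 47.33 kN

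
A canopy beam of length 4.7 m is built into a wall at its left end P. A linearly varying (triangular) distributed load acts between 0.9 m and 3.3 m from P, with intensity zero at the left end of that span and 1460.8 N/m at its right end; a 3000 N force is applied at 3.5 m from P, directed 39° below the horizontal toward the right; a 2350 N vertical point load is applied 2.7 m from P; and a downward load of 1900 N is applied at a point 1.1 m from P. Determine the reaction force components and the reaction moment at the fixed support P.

P_x = -2331 N, P_y = 7891 N, M_P = 19430 N·m

Resultant of the triangular load: ½ × 1460.8 × 2.4 = 1752.96 N, acting at 2.5 m from P (one-third of the span from the peak).
ΣF_x = 0: P_x + 3000·cos39° = 0 → P_x = -2331 N.
ΣF_y = 0: P_y − ½·1460.8·2.4 − 3000·sin39° − 2350 − 1900 = 0 → P_y = 7891 N.
ΣM about P: M_P − (½·1460.8·2.4)·2.5 − 3000·sin39°·3.5 − 2350·2.7 − 1900·1.1 = 0 → M_P = 19430 N·m.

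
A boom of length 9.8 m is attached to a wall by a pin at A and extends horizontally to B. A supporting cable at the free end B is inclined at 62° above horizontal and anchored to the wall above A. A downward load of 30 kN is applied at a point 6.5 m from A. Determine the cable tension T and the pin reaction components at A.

T = 22.54 kN, A_x = 10.58 kN, A_y = 10.10 kN

ΣM about A: T·sin62°·9.8 − 30·6.5 = 0 → T = 195/(9.8·0.882948) = 22.5358 ≈ 22.54 kN.
ΣF_x = 0: A_x − T·cos62° = 0 → A_x = 22.5358 × 0.469472 = 10.58 kN.
ΣF_y = 0: A_y + T·sin62° − 30 = 0 → A_y = 30 − 22.5358 × 0.882948 = 10.10 kN.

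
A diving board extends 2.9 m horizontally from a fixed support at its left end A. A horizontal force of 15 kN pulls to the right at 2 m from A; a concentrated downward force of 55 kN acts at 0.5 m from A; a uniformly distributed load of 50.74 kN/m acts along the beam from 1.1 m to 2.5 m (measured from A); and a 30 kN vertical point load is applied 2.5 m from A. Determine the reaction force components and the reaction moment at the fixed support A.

Resultant of the distributed load: 50.74 × 1.4 = 71.036 kN at 1.8 m from A.
ΣF_x = 0: A_x + 15 = 0 → A_x = -15.00 kN.
ΣF_y = 0: A_y − 55 − 50.74·1.4 − 30 = 0 → A_y = 156.0 kN.
ΣM about A: M_A − 55·0.5 − (50.74·1.4)·1.8 − 30·2.5 = 0 → M_A = 230.4 kN·m.

A_x = -15.00 kN, A_y = 156.0 kN, M_A = 230.4 kN·m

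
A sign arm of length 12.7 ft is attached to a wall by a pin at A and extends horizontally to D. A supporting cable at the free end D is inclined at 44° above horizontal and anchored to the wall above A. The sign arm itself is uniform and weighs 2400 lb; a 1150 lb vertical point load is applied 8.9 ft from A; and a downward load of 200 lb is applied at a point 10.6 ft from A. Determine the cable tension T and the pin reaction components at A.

T = 3128 lb, A_x = 2250 lb, A_y = 1577 lb

ΣM about A: T·sin44°·12.7 − 2400·6.35 − 1150·8.9 − 200·10.6 = 0 → T = 27595/(12.7·0.694658) = 3127.92 ≈ 3128 lb.
ΣF_x = 0: A_x − T·cos44° = 0 → A_x = 3127.92 × 0.71934 = 2250 lb.
ΣF_y = 0: A_y + T·sin44° − 2400 − 1150 − 200 = 0 → A_y = 3750 − 3127.92 × 0.694658 = 1577 lb.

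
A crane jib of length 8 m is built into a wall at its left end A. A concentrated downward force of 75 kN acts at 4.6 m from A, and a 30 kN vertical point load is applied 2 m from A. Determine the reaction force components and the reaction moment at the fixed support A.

A_x = 0, A_y = 105.0 kN, M_A = 405.0 kN·m

ΣF_x = 0: A_x = 0.
ΣF_y = 0: A_y − 75 − 30 = 0 → A_y = 105.0 kN.
ΣM about A: M_A − 75·4.6 − 30·2 = 0 → M_A = 405.0 kN·m.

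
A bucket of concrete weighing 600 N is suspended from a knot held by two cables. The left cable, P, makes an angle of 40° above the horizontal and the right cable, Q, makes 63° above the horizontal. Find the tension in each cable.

ΣF_x = 0: −T_P·cos40° + T_Q·cos63° = 0 → T_Q = 1.68736·T_P.
ΣF_y = 0: T_P·sin40° + T_Q·sin63° = 600.
Substitute: T_P·(0.642788 + 1.68736·0.891007) = 600 → T_P = 279.559 ≈ 279.6 N.
Then T_Q = 1.68736 × 279.559 = 471.7 N.

T_P = 279.6 N, T_Q = 471.7 N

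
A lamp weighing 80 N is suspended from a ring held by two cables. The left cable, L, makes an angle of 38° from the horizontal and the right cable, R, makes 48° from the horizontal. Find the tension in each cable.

T_L = 53.66 N, T_R = 63.19 N

ΣF_x = 0: −T_L·cos38° + T_R·cos48° = 0 → T_R = 1.17766·T_L.
ΣF_y = 0: T_L·sin38° + T_R·sin48° = 80.
Substitute: T_L·(0.615661 + 1.17766·0.743145) = 80 → T_L = 53.6613 ≈ 53.66 N.
Then T_R = 1.17766 × 53.6613 = 63.19 N.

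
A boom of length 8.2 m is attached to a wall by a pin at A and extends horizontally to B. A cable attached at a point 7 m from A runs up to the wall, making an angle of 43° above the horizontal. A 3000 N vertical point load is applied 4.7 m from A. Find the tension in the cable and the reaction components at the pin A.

T = 2954 N, A_x = 2160 N, A_y = 985.7 N

ΣM about A: T·sin43°·7 − 3000·4.7 = 0 → T = 14100/(7·0.681998) = 2953.51 ≈ 2954 N.
ΣF_x = 0: A_x − T·cos43° = 0 → A_x = 2953.51 × 0.731354 = 2160 N.
ΣF_y = 0: A_y + T·sin43° − 3000 = 0 → A_y = 3000 − 2953.51 × 0.681998 = 985.7 N.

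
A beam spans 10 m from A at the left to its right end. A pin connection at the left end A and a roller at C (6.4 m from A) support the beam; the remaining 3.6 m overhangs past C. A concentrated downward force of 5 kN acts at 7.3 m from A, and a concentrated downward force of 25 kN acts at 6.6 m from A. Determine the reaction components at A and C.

A_x = 0, A_y = -1.484 kN, C_y = 31.48 kN

Moments about A: C_y·6.4 − 5·7.3 − 25·6.6 = 0 → C_y = 201.5/6.4 = 31.4844 ≈ 31.48 kN.
ΣF_y = 0: A_y + 31.4844 − 5 − 25 = 0 → A_y = -1.484 kN.
ΣF_x = 0: no horizontal applied forces, so A_x = 0.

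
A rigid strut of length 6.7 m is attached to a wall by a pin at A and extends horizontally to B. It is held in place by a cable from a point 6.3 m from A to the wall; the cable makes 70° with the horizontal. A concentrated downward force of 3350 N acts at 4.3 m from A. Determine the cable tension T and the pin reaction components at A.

ΣM about A: T·sin70°·6.3 − 3350·4.3 = 0 → T = 14405/(6.3·0.939693) = 2433.25 ≈ 2433 N.
ΣF_x = 0: A_x − T·cos70° = 0 → A_x = 2433.25 × 0.34202 = 832.2 N.
ΣF_y = 0: A_y + T·sin70° − 3350 = 0 → A_y = 3350 − 2433.25 × 0.939693 = 1063 N.

T = 2433 N, A_x = 832.2 N, A_y = 1063 N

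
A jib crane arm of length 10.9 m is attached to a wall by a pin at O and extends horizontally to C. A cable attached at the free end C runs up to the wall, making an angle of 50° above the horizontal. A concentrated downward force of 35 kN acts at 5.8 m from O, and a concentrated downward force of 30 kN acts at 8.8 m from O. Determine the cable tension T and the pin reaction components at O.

T = 55.93 kN, O_x = 35.95 kN, O_y = 22.16 kN

ΣM about O: T·sin50°·10.9 − 35·5.8 − 30·8.8 = 0 → T = 467/(10.9·0.766044) = 55.929 ≈ 55.93 kN.
ΣF_x = 0: O_x − T·cos50° = 0 → O_x = 55.929 × 0.642788 = 35.95 kN.
ΣF_y = 0: O_y + T·sin50° − 35 − 30 = 0 → O_y = 65 − 55.929 × 0.766044 = 22.16 kN.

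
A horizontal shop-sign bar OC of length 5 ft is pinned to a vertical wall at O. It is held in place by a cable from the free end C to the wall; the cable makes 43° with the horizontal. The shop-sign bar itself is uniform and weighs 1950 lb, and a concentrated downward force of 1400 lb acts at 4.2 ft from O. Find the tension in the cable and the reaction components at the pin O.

ΣM about O: T·sin43°·5 − 1950·2.5 − 1400·4.2 = 0 → T = 10755/(5·0.681998) = 3153.97 ≈ 3154 lb.
ΣF_x = 0: O_x − T·cos43° = 0 → O_x = 3153.97 × 0.731354 = 2307 lb.
ΣF_y = 0: O_y + T·sin43° − 1950 − 1400 = 0 → O_y = 3350 − 3153.97 × 0.681998 = 1199 lb.

T = 3154 lb, O_x = 2307 lb, O_y = 1199 lb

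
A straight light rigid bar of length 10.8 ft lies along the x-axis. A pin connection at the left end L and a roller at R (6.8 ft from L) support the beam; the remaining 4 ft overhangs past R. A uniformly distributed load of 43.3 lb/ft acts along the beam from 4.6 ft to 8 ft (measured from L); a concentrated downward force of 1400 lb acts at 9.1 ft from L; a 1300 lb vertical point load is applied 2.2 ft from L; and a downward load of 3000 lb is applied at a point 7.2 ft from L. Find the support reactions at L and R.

L_x = 0, L_y = 240.2 lb, R_y = 5607 lb

Resultant of the distributed load: 43.3 × 3.4 = 147.22 lb at 6.3 ft from L.
ΣM about L: R_y·6.8 − (43.3·3.4)·6.3 − 1400·9.1 − 1300·2.2 − 3000·7.2 = 0 → R_y = 38127.486/6.8 = 5606.98 ≈ 5607 lb.
ΣF_y = 0: L_y + 5606.98 − 43.3·3.4 − 1400 − 1300 − 3000 = 0 → L_y = 240.2 lb.
ΣF_x = 0: no horizontal applied forces, so L_x = 0.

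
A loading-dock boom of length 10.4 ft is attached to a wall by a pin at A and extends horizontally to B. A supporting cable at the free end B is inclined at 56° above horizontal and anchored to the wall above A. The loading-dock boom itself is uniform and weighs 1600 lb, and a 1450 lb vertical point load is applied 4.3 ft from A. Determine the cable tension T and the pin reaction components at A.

T = 1688 lb, A_x = 944.0 lb, A_y = 1650 lb

ΣM about A: T·sin56°·10.4 − 1600·5.2 − 1450·4.3 = 0 → T = 14555/(10.4·0.829038) = 1688.12 ≈ 1688 lb.
ΣF_x = 0: A_x − T·cos56° = 0 → A_x = 1688.12 × 0.559193 = 944.0 lb.
ΣF_y = 0: A_y + T·sin56° − 1600 − 1450 = 0 → A_y = 3050 − 1688.12 × 0.829038 = 1650 lb.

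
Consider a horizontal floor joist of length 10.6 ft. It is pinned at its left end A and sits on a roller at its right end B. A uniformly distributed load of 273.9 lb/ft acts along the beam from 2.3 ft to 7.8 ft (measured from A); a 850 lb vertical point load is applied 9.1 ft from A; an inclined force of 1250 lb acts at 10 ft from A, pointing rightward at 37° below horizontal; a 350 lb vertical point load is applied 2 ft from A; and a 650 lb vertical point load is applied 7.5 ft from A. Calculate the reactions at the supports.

A_x = -998.3 lb, A_y = 1426 lb, B_y = 2683 lb

Resultant of the distributed load: 273.9 × 5.5 = 1506.45 lb at 5.05 ft from A.
Taking moments about A: B_y·10.6 − (273.9·5.5)·5.05 − 850·9.1 − 1250·sin37°·10 − 350·2 − 650·7.5 = 0 → B_y = 28440.3/10.6 = 2683.05 ≈ 2683 lb.
ΣF_y = 0: A_y + 2683.05 − 273.9·5.5 − 850 − 1250·sin37° − 350 − 650 = 0 → A_y = 1426 lb.
ΣF_x = 0: A_x + 1250·cos37° = 0 → A_x = -998.3 lb.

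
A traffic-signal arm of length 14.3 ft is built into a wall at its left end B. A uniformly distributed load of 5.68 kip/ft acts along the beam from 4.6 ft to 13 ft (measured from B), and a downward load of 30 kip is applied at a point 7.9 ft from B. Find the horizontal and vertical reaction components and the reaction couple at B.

Resultant of the distributed load: 5.68 × 8.4 = 47.712 kip at 8.8 ft from B.
ΣF_x = 0: B_x = 0.
ΣF_y = 0: B_y − 5.68·8.4 − 30 = 0 → B_y = 77.71 kip.
ΣM about B: M_B − (5.68·8.4)·8.8 − 30·7.9 = 0 → M_B = 656.9 kip·ft.

B_x = 0, B_y = 77.71 kip, M_B = 656.9 kip·ft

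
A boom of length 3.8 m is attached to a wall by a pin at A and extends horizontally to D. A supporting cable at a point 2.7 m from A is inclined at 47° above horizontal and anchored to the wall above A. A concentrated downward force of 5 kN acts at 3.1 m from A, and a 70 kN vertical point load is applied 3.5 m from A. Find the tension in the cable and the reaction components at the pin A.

ΣM about A: T·sin47°·2.7 − 5·3.1 − 70·3.5 = 0 → T = 260.5/(2.7·0.731354) = 131.922 ≈ 131.9 kN.
ΣF_x = 0: A_x − T·cos47° = 0 → A_x = 131.922 × 0.681998 = 89.97 kN.
ΣF_y = 0: A_y + T·sin47° − 5 − 70 = 0 → A_y = 75 − 131.922 × 0.731354 = -21.48 kN.

T = 131.9 kN, A_x = 89.97 kN, A_y = -21.48 kN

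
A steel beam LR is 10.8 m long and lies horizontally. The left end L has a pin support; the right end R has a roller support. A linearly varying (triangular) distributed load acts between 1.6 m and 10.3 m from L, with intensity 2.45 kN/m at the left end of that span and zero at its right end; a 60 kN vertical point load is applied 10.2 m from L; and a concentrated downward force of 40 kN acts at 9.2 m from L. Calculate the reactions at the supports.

L_x = 0, L_y = 15.48 kN, R_y = 95.18 kN

Resultant of the triangular load: ½ × 2.45 × 8.7 = 10.6575 kN, acting at 4.5 m from L (one-third of the span from the peak).
Moments about L: R_y·10.8 − (½·2.45·8.7)·4.5 − 60·10.2 − 40·9.2 = 0 → R_y = 1027.95875/10.8 = 95.1814 ≈ 95.18 kN.
ΣF_y = 0: L_y + 95.1814 − ½·2.45·8.7 − 60 − 40 = 0 → L_y = 15.48 kN.
ΣF_x = 0: no horizontal applied forces, so L_x = 0.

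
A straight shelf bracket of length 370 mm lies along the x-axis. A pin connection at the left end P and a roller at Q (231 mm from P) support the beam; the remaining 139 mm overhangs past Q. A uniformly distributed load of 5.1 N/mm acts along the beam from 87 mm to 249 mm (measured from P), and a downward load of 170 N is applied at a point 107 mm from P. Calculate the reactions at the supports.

P_x = 0, P_y = 316.6 N, Q_y = 679.6 N

Resultant of the distributed load: 5.1 × 162 = 826.2 N at 168 mm from P.
Taking moments about P: Q_y·231 − (5.1·162)·168 − 170·107 = 0 → Q_y = 156991.6/231 = 679.617 ≈ 679.6 N.
ΣF_y = 0: P_y + 679.617 − 5.1·162 − 170 = 0 → P_y = 316.6 N.
ΣF_x = 0: no horizontal applied forces, so P_x = 0.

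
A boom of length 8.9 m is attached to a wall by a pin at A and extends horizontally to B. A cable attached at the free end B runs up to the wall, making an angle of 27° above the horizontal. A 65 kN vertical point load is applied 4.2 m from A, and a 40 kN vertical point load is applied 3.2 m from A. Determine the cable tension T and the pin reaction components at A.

T = 99.24 kN, A_x = 88.43 kN, A_y = 59.94 kN

ΣM about A: T·sin27°·8.9 − 65·4.2 − 40·3.2 = 0 → T = 401/(8.9·0.45399) = 99.2449 ≈ 99.24 kN.
ΣF_x = 0: A_x − T·cos27° = 0 → A_x = 99.2449 × 0.891007 = 88.43 kN.
ΣF_y = 0: A_y + T·sin27° − 65 − 40 = 0 → A_y = 105 − 99.2449 × 0.45399 = 59.94 kN.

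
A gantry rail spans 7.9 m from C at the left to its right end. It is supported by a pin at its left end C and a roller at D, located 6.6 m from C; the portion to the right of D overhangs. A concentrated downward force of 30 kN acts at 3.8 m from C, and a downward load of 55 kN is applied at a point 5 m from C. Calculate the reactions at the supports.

Moments about C: D_y·6.6 − 30·3.8 − 55·5 = 0 → D_y = 389/6.6 = 58.9394 ≈ 58.94 kN.
ΣF_y = 0: C_y + 58.9394 − 30 − 55 = 0 → C_y = 26.06 kN.
ΣF_x = 0: no horizontal applied forces, so C_x = 0.

C_x = 0, C_y = 26.06 kN, D_y = 58.94 kN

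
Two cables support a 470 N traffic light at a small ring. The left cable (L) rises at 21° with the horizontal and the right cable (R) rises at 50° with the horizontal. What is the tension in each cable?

T_L = 319.5 N, T_R = 464.1 N

ΣF_x = 0: −T_L·cos21° + T_R·cos50° = 0 → T_R = 1.45239·T_L.
ΣF_y = 0: T_L·sin21° + T_R·sin50° = 470.
Substitute: T_L·(0.358368 + 1.45239·0.766044) = 470 → T_L = 319.519 ≈ 319.5 N.
Then T_R = 1.45239 × 319.519 = 464.1 N.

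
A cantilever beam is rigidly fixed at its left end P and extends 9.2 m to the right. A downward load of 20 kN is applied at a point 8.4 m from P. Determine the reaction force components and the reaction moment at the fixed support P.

P_x = 0, P_y = 20.00 kN, M_P = 168.0 kN·m

ΣF_x = 0: P_x = 0.
ΣF_y = 0: P_y − 20 = 0 → P_y = 20.00 kN.
ΣM about P: M_P − 20·8.4 = 0 → M_P = 168.0 kN·m.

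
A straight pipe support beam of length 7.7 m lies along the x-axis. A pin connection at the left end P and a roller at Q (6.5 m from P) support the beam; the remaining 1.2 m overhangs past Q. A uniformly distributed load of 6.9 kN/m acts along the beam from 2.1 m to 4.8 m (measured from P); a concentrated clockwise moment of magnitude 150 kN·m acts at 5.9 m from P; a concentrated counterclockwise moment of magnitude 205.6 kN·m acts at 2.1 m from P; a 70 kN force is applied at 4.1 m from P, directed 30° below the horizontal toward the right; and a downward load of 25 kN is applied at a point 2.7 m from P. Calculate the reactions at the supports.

Resultant of the distributed load: 6.9 × 2.7 = 18.63 kN at 3.45 m from P.
Taking moments about P: Q_y·6.5 − (6.9·2.7)·3.45 − 150 + 205.6 − 70·sin30°·4.1 − 25·2.7 = 0 → Q_y = 219.6735/6.5 = 33.7959 ≈ 33.80 kN.
ΣF_y = 0: P_y + 33.7959 − 6.9·2.7 − 70·sin30° − 25 = 0 → P_y = 44.83 kN.
ΣF_x = 0: P_x + 70·cos30° = 0 → P_x = -60.62 kN.

P_x = -60.62 kN, P_y = 44.83 kN, Q_y = 33.80 kN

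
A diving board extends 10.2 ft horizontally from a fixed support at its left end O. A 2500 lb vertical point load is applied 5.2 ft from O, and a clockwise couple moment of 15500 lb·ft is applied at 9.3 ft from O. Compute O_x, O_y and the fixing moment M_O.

O_x = 0, O_y = 2500 lb, M_O = 28500 lb·ft

ΣF_x = 0: O_x = 0.
ΣF_y = 0: O_y − 2500 = 0 → O_y = 2500 lb.
ΣM about O: M_O − 2500·5.2 − 15500 = 0 → M_O = 28500 lb·ft.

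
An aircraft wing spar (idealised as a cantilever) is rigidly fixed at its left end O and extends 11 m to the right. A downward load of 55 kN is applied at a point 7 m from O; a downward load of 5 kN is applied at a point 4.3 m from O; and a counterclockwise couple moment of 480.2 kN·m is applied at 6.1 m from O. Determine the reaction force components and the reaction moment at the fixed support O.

O_x = 0, O_y = 60.00 kN, M_O = -73.70 kN·m

ΣF_x = 0: O_x = 0.
ΣF_y = 0: O_y − 55 − 5 = 0 → O_y = 60.00 kN.
ΣM about O: M_O − 55·7 − 5·4.3 + 480.2 = 0 → M_O = -73.70 kN·m.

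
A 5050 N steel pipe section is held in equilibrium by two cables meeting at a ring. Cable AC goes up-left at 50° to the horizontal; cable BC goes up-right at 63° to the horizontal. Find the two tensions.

ΣF_x = 0: −T_AC·cos50° + T_BC·cos63° = 0 → T_BC = 1.41586·T_AC.
ΣF_y = 0: T_AC·sin50° + T_BC·sin63° = 5050.
Substitute: T_AC·(0.766044 + 1.41586·0.891007) = 5050 → T_AC = 2490.65 ≈ 2491 N.
Then T_BC = 1.41586 × 2490.65 = 3526 N.

T_AC = 2491 N, T_BC = 3526 N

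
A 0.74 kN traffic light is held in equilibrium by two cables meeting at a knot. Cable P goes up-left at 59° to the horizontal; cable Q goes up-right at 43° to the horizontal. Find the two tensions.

T_P = 0.5533 kN, T_Q = 0.3896 kN

ΣF_x = 0: −T_P·cos59° + T_Q·cos43° = 0 → T_Q = 0.704226·T_P.
ΣF_y = 0: T_P·sin59° + T_Q·sin43° = 0.74.
Substitute: T_P·(0.857167 + 0.704226·0.681998) = 0.74 → T_P = 0.553293 ≈ 0.5533 kN.
Then T_Q = 0.704226 × 0.553293 = 0.3896 kN.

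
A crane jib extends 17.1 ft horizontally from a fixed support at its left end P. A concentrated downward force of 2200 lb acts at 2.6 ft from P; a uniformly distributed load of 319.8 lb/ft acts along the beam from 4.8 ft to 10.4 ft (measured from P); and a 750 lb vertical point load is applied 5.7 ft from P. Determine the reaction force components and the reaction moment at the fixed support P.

Resultant of the distributed load: 319.8 × 5.6 = 1790.88 lb at 7.6 ft from P.
ΣF_x = 0: P_x = 0.
ΣF_y = 0: P_y − 2200 − 319.8·5.6 − 750 = 0 → P_y = 4741 lb.
ΣM about P: M_P − 2200·2.6 − (319.8·5.6)·7.6 − 750·5.7 = 0 → M_P = 23610 lb·ft.

P_x = 0, P_y = 4741 lb, M_P = 23610 lb·ft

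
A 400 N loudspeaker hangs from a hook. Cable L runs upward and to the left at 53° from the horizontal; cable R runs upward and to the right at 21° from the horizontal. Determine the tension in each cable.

ΣF_x = 0: −T_L·cos53° + T_R·cos21° = 0 → T_R = 0.644631·T_L.
ΣF_y = 0: T_L·sin53° + T_R·sin21° = 400.
Substitute: T_L·(0.798636 + 0.644631·0.358368) = 400 → T_L = 388.481 ≈ 388.5 N.
Then T_R = 0.644631 × 388.481 = 250.4 N.

T_L = 388.5 N, T_R = 250.4 N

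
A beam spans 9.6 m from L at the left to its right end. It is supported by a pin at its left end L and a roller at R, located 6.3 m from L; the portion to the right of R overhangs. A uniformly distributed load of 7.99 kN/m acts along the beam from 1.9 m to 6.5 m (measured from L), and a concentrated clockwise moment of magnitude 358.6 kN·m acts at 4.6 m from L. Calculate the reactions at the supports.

L_x = 0, L_y = -44.67 kN, R_y = 81.42 kN

Resultant of the distributed load: 7.99 × 4.6 = 36.754 kN at 4.2 m from L.
Taking moments about L: R_y·6.3 − (7.99·4.6)·4.2 − 358.6 = 0 → R_y = 512.9668/6.3 = 81.4233 ≈ 81.42 kN.
ΣF_y = 0: L_y + 81.4233 − 7.99·4.6 = 0 → L_y = -44.67 kN.
ΣF_x = 0: no horizontal applied forces, so L_x = 0.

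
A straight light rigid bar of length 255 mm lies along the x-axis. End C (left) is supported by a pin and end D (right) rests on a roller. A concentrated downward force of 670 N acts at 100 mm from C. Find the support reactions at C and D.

Moments about C: D_y·255 − 670·100 = 0 → D_y = 67000/255 = 262.745 ≈ 262.7 N.
ΣF_y = 0: C_y + 262.745 − 670 = 0 → C_y = 407.3 N.
ΣF_x = 0: no horizontal applied forces, so C_x = 0.

C_x = 0, C_y = 407.3 N, D_y = 262.7 N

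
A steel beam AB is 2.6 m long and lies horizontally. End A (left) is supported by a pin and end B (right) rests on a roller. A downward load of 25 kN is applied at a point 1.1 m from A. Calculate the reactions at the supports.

A_x = 0, A_y = 14.42 kN, B_y = 10.58 kN

Moments about A: B_y·2.6 − 25·1.1 = 0 → B_y = 27.5/2.6 = 10.5769 ≈ 10.58 kN.
ΣF_y = 0: A_y + 10.5769 − 25 = 0 → A_y = 14.42 kN.
ΣF_x = 0: no horizontal applied forces, so A_x = 0.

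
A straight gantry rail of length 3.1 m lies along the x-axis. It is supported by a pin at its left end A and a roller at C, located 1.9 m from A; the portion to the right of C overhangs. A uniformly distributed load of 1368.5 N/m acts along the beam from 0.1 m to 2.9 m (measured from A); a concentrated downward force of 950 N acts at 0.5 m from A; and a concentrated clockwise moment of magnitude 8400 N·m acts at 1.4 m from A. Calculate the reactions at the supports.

A_x = 0, A_y = -2914 N, C_y = 7696 N

Resultant of the distributed load: 1368.5 × 2.8 = 3831.8 N at 1.5 m from A.
Taking moments about A: C_y·1.9 − (1368.5·2.8)·1.5 − 950·0.5 − 8400 = 0 → C_y = 14622.7/1.9 = 7696.16 ≈ 7696 N.
ΣF_y = 0: A_y + 7696.16 − 1368.5·2.8 − 950 = 0 → A_y = -2914 N.
ΣF_x = 0: no horizontal applied forces, so A_x = 0.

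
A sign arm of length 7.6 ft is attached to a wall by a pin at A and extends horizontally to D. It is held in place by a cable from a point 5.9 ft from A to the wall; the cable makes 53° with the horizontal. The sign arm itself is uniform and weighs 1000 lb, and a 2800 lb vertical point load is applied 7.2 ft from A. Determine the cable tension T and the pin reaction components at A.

ΣM about A: T·sin53°·5.9 − 1000·3.8 − 2800·7.2 = 0 → T = 23960/(5.9·0.798636) = 5084.94 ≈ 5085 lb.
ΣF_x = 0: A_x − T·cos53° = 0 → A_x = 5084.94 × 0.601815 = 3060 lb.
ΣF_y = 0: A_y + T·sin53° − 1000 − 2800 = 0 → A_y = 3800 − 5084.94 × 0.798636 = -261.0 lb.

T = 5085 lb, A_x = 3060 lb, A_y = -261.0 lb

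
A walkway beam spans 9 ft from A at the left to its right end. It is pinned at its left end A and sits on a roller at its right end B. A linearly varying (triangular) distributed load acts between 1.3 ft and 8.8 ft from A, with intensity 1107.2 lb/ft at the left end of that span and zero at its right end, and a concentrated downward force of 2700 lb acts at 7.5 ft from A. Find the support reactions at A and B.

A_x = 0, A_y = 2849 lb, B_y = 4003 lb

Resultant of the triangular load: ½ × 1107.2 × 7.5 = 4152 lb, acting at 3.8 ft from A (one-third of the span from the peak).
Moments about A: B_y·9 − (½·1107.2·7.5)·3.8 − 2700·7.5 = 0 → B_y = 36027.6/9 = 4003.07 ≈ 4003 lb.
ΣF_y = 0: A_y + 4003.07 − ½·1107.2·7.5 − 2700 = 0 → A_y = 2849 lb.
ΣF_x = 0: no horizontal applied forces, so A_x = 0.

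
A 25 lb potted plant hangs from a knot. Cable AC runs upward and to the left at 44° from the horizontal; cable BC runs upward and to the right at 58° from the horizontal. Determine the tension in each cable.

ΣF_x = 0: −T_AC·cos44° + T_BC·cos58° = 0 → T_BC = 1.35745·T_AC.
ΣF_y = 0: T_AC·sin44° + T_BC·sin58° = 25.
Substitute: T_AC·(0.694658 + 1.35745·0.848048) = 25 → T_AC = 13.544 ≈ 13.54 lb.
Then T_BC = 1.35745 × 13.544 = 18.39 lb.

T_AC = 13.54 lb, T_BC = 18.39 lb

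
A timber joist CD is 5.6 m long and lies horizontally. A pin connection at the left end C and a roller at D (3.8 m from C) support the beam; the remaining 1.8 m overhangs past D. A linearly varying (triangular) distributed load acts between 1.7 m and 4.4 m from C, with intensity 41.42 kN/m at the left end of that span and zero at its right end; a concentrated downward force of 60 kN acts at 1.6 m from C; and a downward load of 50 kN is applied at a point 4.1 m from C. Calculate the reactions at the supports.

C_x = 0, C_y = 48.45 kN, D_y = 117.5 kN

Resultant of the triangular load: ½ × 41.42 × 2.7 = 55.917 kN, acting at 2.6 m from C (one-third of the span from the peak).
Taking moments about C: D_y·3.8 − (½·41.42·2.7)·2.6 − 60·1.6 − 50·4.1 = 0 → D_y = 446.3842/3.8 = 117.47 ≈ 117.5 kN.
ΣF_y = 0: C_y + 117.47 − ½·41.42·2.7 − 60 − 50 = 0 → C_y = 48.45 kN.
ΣF_x = 0: no horizontal applied forces, so C_x = 0.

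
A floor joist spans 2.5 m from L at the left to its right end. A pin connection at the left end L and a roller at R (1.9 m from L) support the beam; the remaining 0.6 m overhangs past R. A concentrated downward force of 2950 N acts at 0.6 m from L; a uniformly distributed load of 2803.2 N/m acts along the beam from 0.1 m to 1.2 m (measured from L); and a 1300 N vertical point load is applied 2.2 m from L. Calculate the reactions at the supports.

Resultant of the distributed load: 2803.2 × 1.1 = 3083.52 N at 0.65 m from L.
Taking moments about L: R_y·1.9 − 2950·0.6 − (2803.2·1.1)·0.65 − 1300·2.2 = 0 → R_y = 6634.288/1.9 = 3491.73 ≈ 3492 N.
ΣF_y = 0: L_y + 3491.73 − 2950 − 2803.2·1.1 − 1300 = 0 → L_y = 3842 N.
ΣF_x = 0: no horizontal applied forces, so L_x = 0.

L_x = 0, L_y = 3842 N, R_y = 3492 N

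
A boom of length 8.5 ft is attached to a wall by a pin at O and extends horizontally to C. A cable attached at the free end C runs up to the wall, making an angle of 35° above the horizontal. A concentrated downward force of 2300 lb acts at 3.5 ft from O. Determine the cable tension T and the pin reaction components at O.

ΣM about O: T·sin35°·8.5 − 2300·3.5 = 0 → T = 8050/(8.5·0.573576) = 1651.15 ≈ 1651 lb.
ΣF_x = 0: O_x − T·cos35° = 0 → O_x = 1651.15 × 0.819152 = 1353 lb.
ΣF_y = 0: O_y + T·sin35° − 2300 = 0 → O_y = 2300 − 1651.15 × 0.573576 = 1353 lb.

T = 1651 lb, O_x = 1353 lb, O_y = 1353 lb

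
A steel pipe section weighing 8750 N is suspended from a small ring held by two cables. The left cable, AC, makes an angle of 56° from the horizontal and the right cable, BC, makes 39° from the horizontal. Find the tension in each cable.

T_AC = 6826 N, T_BC = 4912 N

ΣF_x = 0: −T_AC·cos56° + T_BC·cos39° = 0 → T_BC = 0.719547·T_AC.
ΣF_y = 0: T_AC·sin56° + T_BC·sin39° = 8750.
Substitute: T_AC·(0.829038 + 0.719547·0.62932) = 8750 → T_AC = 6826 N.
Then T_BC = 0.719547 × 6826 = 4912 N.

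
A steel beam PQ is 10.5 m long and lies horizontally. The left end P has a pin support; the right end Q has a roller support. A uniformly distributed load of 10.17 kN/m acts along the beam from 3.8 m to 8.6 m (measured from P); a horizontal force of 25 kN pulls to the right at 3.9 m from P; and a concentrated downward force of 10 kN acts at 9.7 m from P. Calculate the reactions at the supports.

P_x = -25.00 kN, P_y = 20.75 kN, Q_y = 38.06 kN

Resultant of the distributed load: 10.17 × 4.8 = 48.816 kN at 6.2 m from P.
Moments about P: Q_y·10.5 − (10.17·4.8)·6.2 − 10·9.7 = 0 → Q_y = 399.6592/10.5 = 38.0628 ≈ 38.06 kN.
ΣF_y = 0: P_y + 38.0628 − 10.17·4.8 − 10 = 0 → P_y = 20.75 kN.
ΣF_x = 0: P_x + 25 = 0 → P_x = -25.00 kN.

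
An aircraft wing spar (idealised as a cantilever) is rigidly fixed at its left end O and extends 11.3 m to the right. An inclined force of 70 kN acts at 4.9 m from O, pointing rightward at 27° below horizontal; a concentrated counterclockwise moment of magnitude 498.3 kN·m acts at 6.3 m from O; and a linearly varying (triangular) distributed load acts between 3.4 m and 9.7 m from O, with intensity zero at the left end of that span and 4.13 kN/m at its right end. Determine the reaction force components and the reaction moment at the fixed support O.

Resultant of the triangular load: ½ × 4.13 × 6.3 = 13.0095 kN, acting at 7.6 m from O (one-third of the span from the peak).
ΣF_x = 0: O_x + 70·cos27° = 0 → O_x = -62.37 kN.
ΣF_y = 0: O_y − 70·sin27° − ½·4.13·6.3 = 0 → O_y = 44.79 kN.
ΣM about O: M_O − 70·sin27°·4.9 + 498.3 − (½·4.13·6.3)·7.6 = 0 → M_O = -243.7 kN·m.

O_x = -62.37 kN, O_y = 44.79 kN, M_O = -243.7 kN·m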